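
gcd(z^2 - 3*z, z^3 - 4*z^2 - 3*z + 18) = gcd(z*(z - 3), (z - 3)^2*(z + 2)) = z - 3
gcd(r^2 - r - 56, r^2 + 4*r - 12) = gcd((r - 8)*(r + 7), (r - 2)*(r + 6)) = 1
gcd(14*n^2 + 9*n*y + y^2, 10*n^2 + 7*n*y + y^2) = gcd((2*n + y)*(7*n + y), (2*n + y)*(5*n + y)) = 2*n + y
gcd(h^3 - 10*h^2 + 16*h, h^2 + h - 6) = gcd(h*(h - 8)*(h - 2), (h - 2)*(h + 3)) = h - 2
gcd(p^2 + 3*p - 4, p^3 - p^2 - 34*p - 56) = p + 4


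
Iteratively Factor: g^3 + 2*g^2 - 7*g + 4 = (g - 1)*(g^2 + 3*g - 4) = (g - 1)^2*(g + 4)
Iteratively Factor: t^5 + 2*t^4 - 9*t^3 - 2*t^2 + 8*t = (t - 2)*(t^4 + 4*t^3 - t^2 - 4*t) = t*(t - 2)*(t^3 + 4*t^2 - t - 4) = t*(t - 2)*(t - 1)*(t^2 + 5*t + 4) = t*(t - 2)*(t - 1)*(t + 1)*(t + 4)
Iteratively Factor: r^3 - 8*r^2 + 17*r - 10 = (r - 2)*(r^2 - 6*r + 5) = (r - 2)*(r - 1)*(r - 5)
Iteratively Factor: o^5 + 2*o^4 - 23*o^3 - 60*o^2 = (o - 5)*(o^4 + 7*o^3 + 12*o^2) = o*(o - 5)*(o^3 + 7*o^2 + 12*o) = o*(o - 5)*(o + 3)*(o^2 + 4*o) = o^2*(o - 5)*(o + 3)*(o + 4)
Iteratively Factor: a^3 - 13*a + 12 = (a - 1)*(a^2 + a - 12) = (a - 3)*(a - 1)*(a + 4)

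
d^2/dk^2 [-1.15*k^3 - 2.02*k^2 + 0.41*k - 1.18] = -6.9*k - 4.04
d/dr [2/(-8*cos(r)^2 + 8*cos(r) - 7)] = 16*(sin(r) - sin(2*r))/(8*cos(r) - 4*cos(2*r) - 11)^2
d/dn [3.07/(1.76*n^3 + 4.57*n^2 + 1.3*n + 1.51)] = (-16.2096*n^2 - 28.0598*n - 3.991)/(1.76*n^3 + 4.57*n^2 + 1.3*n + 1.51)^2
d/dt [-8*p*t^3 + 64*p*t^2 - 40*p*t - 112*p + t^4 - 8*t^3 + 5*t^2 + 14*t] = -24*p*t^2 + 128*p*t - 40*p + 4*t^3 - 24*t^2 + 10*t + 14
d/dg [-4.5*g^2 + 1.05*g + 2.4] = 1.05 - 9.0*g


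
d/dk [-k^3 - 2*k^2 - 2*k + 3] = -3*k^2 - 4*k - 2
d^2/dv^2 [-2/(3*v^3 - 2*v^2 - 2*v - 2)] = 4*((9*v - 2)*(-3*v^3 + 2*v^2 + 2*v + 2) + (-9*v^2 + 4*v + 2)^2)/(-3*v^3 + 2*v^2 + 2*v + 2)^3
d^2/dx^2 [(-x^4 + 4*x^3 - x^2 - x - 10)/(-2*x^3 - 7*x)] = 10*(-2*x^6 + 36*x^5 + 69*x^4 - 42*x^3 + 84*x^2 + 98)/(x^3*(8*x^6 + 84*x^4 + 294*x^2 + 343))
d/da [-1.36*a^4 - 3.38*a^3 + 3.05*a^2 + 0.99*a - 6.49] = -5.44*a^3 - 10.14*a^2 + 6.1*a + 0.99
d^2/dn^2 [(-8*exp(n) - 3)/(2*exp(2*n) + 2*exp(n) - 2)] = (-8*exp(4*n) - 4*exp(3*n) - 57*exp(2*n) - 23*exp(n) - 11)*exp(n)/(2*(exp(6*n) + 3*exp(5*n) - 5*exp(3*n) + 3*exp(n) - 1))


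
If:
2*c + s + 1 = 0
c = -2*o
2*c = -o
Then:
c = 0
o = 0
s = -1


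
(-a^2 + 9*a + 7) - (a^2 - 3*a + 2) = -2*a^2 + 12*a + 5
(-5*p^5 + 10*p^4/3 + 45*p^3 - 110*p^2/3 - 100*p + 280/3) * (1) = -5*p^5 + 10*p^4/3 + 45*p^3 - 110*p^2/3 - 100*p + 280/3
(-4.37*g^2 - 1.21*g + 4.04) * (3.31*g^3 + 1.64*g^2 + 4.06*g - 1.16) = -14.4647*g^5 - 11.1719*g^4 - 6.3542*g^3 + 6.7822*g^2 + 17.806*g - 4.6864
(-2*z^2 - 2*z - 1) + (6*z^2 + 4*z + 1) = 4*z^2 + 2*z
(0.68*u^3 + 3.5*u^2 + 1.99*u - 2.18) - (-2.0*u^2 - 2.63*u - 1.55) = 0.68*u^3 + 5.5*u^2 + 4.62*u - 0.63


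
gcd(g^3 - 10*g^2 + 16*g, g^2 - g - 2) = g - 2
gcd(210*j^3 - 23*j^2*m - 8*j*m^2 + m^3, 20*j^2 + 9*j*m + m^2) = 5*j + m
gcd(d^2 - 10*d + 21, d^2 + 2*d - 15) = d - 3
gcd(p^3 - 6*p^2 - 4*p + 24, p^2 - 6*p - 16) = p + 2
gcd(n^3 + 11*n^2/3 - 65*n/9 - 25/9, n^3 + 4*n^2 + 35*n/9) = 1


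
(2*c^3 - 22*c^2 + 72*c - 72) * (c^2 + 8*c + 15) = 2*c^5 - 6*c^4 - 74*c^3 + 174*c^2 + 504*c - 1080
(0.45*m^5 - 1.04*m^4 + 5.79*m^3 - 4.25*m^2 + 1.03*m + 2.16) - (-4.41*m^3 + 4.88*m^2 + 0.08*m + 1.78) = 0.45*m^5 - 1.04*m^4 + 10.2*m^3 - 9.13*m^2 + 0.95*m + 0.38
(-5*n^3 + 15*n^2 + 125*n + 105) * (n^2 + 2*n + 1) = -5*n^5 + 5*n^4 + 150*n^3 + 370*n^2 + 335*n + 105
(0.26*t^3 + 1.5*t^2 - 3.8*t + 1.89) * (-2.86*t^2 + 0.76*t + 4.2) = -0.7436*t^5 - 4.0924*t^4 + 13.1*t^3 - 1.9934*t^2 - 14.5236*t + 7.938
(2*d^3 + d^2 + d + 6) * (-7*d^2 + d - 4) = -14*d^5 - 5*d^4 - 14*d^3 - 45*d^2 + 2*d - 24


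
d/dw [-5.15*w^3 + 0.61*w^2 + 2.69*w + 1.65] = -15.45*w^2 + 1.22*w + 2.69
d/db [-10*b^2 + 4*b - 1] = 4 - 20*b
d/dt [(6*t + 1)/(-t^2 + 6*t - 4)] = 2*(3*t^2 + t - 15)/(t^4 - 12*t^3 + 44*t^2 - 48*t + 16)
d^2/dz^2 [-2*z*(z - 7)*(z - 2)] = 36 - 12*z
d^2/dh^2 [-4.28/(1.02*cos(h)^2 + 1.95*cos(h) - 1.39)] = (17.811648*(1 - cos(h)^2)^2 + 25.53876*cos(h)^3 + 49.45326*cos(h)^2 - 39.47658*cos(h) - 62.497416)/(1.02*cos(h)^2 + 1.95*cos(h) - 1.39)^3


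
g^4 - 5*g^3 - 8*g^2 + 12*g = g*(g - 6)*(g - 1)*(g + 2)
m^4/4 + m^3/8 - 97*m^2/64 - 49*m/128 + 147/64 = (m/4 + 1/2)*(m - 7/4)*(m - 3/2)*(m + 7/4)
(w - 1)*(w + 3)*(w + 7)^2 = w^4 + 16*w^3 + 74*w^2 + 56*w - 147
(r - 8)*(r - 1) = r^2 - 9*r + 8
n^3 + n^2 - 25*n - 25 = (n - 5)*(n + 1)*(n + 5)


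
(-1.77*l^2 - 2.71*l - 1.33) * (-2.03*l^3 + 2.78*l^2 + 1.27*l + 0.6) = 3.5931*l^5 + 0.5807*l^4 - 7.0818*l^3 - 8.2011*l^2 - 3.3151*l - 0.798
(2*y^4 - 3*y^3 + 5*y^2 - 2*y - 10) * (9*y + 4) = 18*y^5 - 19*y^4 + 33*y^3 + 2*y^2 - 98*y - 40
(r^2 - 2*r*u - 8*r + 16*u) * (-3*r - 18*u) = -3*r^3 - 12*r^2*u + 24*r^2 + 36*r*u^2 + 96*r*u - 288*u^2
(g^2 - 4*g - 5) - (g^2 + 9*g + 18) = -13*g - 23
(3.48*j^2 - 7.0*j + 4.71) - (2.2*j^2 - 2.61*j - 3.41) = 1.28*j^2 - 4.39*j + 8.12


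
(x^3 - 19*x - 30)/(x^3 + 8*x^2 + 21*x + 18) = (x - 5)/(x + 3)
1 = 1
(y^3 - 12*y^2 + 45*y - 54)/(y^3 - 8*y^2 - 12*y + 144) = (y^2 - 6*y + 9)/(y^2 - 2*y - 24)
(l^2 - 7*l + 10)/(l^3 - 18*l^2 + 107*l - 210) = (l - 2)/(l^2 - 13*l + 42)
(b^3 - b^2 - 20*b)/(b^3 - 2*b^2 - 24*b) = (b - 5)/(b - 6)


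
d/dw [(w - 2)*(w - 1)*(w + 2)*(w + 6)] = 4*w^3 + 15*w^2 - 20*w - 20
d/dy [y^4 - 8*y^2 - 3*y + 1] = 4*y^3 - 16*y - 3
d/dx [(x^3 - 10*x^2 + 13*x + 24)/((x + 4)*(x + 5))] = (x^4 + 18*x^3 - 43*x^2 - 448*x + 44)/(x^4 + 18*x^3 + 121*x^2 + 360*x + 400)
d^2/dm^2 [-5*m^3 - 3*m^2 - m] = -30*m - 6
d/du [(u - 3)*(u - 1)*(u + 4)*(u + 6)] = 4*u^3 + 18*u^2 - 26*u - 66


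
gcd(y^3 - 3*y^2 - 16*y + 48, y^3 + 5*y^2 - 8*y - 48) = y^2 + y - 12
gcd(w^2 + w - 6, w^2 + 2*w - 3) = w + 3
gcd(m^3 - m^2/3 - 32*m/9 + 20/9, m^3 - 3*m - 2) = 1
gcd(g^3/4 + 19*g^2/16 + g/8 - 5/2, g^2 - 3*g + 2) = 1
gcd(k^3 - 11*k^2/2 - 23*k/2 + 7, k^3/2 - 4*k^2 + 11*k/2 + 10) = 1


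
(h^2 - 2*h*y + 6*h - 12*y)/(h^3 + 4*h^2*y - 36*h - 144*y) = (h - 2*y)/(h^2 + 4*h*y - 6*h - 24*y)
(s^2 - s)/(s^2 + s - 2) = s/(s + 2)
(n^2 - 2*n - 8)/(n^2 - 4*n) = (n + 2)/n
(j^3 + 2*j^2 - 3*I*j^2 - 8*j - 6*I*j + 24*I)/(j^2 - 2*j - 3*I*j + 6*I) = j + 4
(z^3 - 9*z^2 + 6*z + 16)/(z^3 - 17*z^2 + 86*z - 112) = (z + 1)/(z - 7)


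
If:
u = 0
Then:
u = 0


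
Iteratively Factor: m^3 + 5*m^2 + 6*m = (m + 2)*(m^2 + 3*m) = (m + 2)*(m + 3)*(m)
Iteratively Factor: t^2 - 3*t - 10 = (t + 2)*(t - 5)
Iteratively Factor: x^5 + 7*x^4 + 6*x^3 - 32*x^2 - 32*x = (x + 4)*(x^4 + 3*x^3 - 6*x^2 - 8*x) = x*(x + 4)*(x^3 + 3*x^2 - 6*x - 8) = x*(x - 2)*(x + 4)*(x^2 + 5*x + 4) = x*(x - 2)*(x + 4)^2*(x + 1)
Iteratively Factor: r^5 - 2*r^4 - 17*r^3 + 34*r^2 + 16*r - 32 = (r - 4)*(r^4 + 2*r^3 - 9*r^2 - 2*r + 8) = (r - 4)*(r + 1)*(r^3 + r^2 - 10*r + 8) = (r - 4)*(r - 1)*(r + 1)*(r^2 + 2*r - 8) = (r - 4)*(r - 2)*(r - 1)*(r + 1)*(r + 4)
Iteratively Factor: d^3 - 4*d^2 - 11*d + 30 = (d - 2)*(d^2 - 2*d - 15) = (d - 2)*(d + 3)*(d - 5)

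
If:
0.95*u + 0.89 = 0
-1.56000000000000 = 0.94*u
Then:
No Solution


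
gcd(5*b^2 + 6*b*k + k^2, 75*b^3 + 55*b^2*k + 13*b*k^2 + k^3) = 5*b + k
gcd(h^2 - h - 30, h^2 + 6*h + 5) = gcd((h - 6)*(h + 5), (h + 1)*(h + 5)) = h + 5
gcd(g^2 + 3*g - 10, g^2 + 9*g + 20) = g + 5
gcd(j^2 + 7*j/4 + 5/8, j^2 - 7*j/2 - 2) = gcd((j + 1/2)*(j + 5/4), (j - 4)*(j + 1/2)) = j + 1/2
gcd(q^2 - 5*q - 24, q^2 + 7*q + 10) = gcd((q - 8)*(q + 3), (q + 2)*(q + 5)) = 1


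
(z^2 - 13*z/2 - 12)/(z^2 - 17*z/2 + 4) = (2*z + 3)/(2*z - 1)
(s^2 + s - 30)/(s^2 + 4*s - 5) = (s^2 + s - 30)/(s^2 + 4*s - 5)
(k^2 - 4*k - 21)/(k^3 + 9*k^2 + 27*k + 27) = (k - 7)/(k^2 + 6*k + 9)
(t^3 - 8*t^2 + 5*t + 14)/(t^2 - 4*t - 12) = (-t^3 + 8*t^2 - 5*t - 14)/(-t^2 + 4*t + 12)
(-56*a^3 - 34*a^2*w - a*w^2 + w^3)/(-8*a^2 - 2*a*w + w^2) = (-28*a^2 - 3*a*w + w^2)/(-4*a + w)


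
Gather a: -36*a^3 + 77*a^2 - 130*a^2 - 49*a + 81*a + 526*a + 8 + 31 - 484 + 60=-36*a^3 - 53*a^2 + 558*a - 385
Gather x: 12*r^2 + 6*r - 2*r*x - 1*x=12*r^2 + 6*r + x*(-2*r - 1)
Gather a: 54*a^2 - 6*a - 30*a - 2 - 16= 54*a^2 - 36*a - 18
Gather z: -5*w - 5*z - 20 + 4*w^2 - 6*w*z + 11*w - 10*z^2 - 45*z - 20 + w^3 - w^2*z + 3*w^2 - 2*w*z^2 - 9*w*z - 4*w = w^3 + 7*w^2 + 2*w + z^2*(-2*w - 10) + z*(-w^2 - 15*w - 50) - 40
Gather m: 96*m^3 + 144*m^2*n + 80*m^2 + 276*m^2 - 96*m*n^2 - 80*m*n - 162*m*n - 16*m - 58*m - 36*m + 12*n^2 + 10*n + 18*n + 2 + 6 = 96*m^3 + m^2*(144*n + 356) + m*(-96*n^2 - 242*n - 110) + 12*n^2 + 28*n + 8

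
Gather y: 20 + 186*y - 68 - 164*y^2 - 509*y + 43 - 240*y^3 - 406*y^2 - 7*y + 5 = -240*y^3 - 570*y^2 - 330*y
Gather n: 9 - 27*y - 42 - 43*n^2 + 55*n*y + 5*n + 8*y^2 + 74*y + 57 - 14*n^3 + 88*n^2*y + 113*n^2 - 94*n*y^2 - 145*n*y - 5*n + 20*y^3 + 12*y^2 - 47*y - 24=-14*n^3 + n^2*(88*y + 70) + n*(-94*y^2 - 90*y) + 20*y^3 + 20*y^2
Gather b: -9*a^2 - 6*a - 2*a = -9*a^2 - 8*a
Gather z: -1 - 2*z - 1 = -2*z - 2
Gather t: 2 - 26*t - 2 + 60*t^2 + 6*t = 60*t^2 - 20*t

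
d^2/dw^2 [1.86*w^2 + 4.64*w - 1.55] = 3.72000000000000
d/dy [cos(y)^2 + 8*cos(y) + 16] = -2*(cos(y) + 4)*sin(y)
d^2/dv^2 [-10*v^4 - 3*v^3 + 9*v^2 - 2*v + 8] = -120*v^2 - 18*v + 18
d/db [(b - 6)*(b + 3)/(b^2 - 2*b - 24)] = 1/(b^2 + 8*b + 16)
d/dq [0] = 0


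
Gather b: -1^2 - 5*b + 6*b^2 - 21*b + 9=6*b^2 - 26*b + 8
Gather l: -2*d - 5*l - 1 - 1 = -2*d - 5*l - 2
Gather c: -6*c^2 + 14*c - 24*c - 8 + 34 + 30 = -6*c^2 - 10*c + 56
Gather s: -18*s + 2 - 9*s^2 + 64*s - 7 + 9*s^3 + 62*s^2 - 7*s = 9*s^3 + 53*s^2 + 39*s - 5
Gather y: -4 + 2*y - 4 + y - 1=3*y - 9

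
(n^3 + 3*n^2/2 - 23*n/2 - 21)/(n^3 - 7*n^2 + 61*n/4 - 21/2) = 2*(n^2 + 5*n + 6)/(2*n^2 - 7*n + 6)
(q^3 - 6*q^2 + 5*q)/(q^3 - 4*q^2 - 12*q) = (-q^2 + 6*q - 5)/(-q^2 + 4*q + 12)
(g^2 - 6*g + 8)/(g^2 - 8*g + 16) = (g - 2)/(g - 4)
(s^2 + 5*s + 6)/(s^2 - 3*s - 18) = (s + 2)/(s - 6)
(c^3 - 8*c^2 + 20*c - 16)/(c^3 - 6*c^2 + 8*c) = (c - 2)/c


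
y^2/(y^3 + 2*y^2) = 1/(y + 2)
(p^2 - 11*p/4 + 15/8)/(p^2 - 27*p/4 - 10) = (-8*p^2 + 22*p - 15)/(2*(-4*p^2 + 27*p + 40))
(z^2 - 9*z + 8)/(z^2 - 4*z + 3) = (z - 8)/(z - 3)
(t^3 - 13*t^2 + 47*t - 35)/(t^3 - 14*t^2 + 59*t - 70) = (t - 1)/(t - 2)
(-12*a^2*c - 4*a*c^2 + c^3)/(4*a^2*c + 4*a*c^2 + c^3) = (-6*a + c)/(2*a + c)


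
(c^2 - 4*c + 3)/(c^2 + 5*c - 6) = (c - 3)/(c + 6)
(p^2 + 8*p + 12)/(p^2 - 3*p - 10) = (p + 6)/(p - 5)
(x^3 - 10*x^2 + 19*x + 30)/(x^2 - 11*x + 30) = x + 1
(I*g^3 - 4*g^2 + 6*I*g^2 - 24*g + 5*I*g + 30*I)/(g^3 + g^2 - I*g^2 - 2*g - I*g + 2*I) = (I*g^2 + g*(-5 + 6*I) - 30)/(g^2 + g - 2)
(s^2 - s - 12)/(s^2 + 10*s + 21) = (s - 4)/(s + 7)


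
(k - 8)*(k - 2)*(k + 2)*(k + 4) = k^4 - 4*k^3 - 36*k^2 + 16*k + 128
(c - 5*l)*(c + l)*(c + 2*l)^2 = c^4 - 17*c^2*l^2 - 36*c*l^3 - 20*l^4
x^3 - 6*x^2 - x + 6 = (x - 6)*(x - 1)*(x + 1)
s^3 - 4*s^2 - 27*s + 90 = (s - 6)*(s - 3)*(s + 5)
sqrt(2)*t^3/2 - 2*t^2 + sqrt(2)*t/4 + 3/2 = (t - 3*sqrt(2)/2)*(t - sqrt(2))*(sqrt(2)*t/2 + 1/2)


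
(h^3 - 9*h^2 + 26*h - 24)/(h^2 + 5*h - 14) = (h^2 - 7*h + 12)/(h + 7)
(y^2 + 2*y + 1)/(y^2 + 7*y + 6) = (y + 1)/(y + 6)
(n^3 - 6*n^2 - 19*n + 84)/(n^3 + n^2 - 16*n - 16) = (n^2 - 10*n + 21)/(n^2 - 3*n - 4)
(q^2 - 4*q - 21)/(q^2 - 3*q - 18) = (q - 7)/(q - 6)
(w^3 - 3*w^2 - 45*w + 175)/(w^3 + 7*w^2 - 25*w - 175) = (w - 5)/(w + 5)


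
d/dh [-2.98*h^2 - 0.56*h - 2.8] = -5.96*h - 0.56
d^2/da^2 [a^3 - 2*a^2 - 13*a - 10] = 6*a - 4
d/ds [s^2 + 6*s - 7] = 2*s + 6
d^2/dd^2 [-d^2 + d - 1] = -2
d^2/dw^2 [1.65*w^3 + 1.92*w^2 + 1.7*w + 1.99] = 9.9*w + 3.84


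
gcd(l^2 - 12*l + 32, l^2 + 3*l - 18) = 1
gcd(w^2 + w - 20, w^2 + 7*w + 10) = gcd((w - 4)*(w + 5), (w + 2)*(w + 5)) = w + 5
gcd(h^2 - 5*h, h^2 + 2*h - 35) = h - 5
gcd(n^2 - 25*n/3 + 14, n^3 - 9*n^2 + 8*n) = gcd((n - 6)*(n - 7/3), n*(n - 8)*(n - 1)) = 1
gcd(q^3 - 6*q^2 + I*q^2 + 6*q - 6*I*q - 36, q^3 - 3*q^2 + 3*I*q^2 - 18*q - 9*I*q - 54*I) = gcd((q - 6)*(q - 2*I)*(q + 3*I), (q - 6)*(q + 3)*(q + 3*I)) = q^2 + q*(-6 + 3*I) - 18*I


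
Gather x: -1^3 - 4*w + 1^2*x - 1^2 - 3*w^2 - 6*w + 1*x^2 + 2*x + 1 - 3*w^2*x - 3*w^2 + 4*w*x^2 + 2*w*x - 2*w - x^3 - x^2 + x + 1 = -6*w^2 + 4*w*x^2 - 12*w - x^3 + x*(-3*w^2 + 2*w + 4)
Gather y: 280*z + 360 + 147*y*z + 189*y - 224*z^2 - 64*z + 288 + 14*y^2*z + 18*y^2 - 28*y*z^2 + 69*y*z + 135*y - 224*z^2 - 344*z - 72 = y^2*(14*z + 18) + y*(-28*z^2 + 216*z + 324) - 448*z^2 - 128*z + 576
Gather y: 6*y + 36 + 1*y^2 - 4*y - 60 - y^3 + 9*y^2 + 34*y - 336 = -y^3 + 10*y^2 + 36*y - 360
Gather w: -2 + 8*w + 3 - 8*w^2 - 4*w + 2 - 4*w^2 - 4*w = 3 - 12*w^2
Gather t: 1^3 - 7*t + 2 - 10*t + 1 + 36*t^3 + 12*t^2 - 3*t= 36*t^3 + 12*t^2 - 20*t + 4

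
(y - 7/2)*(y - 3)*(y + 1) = y^3 - 11*y^2/2 + 4*y + 21/2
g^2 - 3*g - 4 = (g - 4)*(g + 1)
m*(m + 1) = m^2 + m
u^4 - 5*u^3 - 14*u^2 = u^2*(u - 7)*(u + 2)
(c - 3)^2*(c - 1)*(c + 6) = c^4 - c^3 - 27*c^2 + 81*c - 54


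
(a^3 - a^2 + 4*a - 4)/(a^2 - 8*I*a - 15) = (-a^3 + a^2 - 4*a + 4)/(-a^2 + 8*I*a + 15)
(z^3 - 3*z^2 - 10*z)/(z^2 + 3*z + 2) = z*(z - 5)/(z + 1)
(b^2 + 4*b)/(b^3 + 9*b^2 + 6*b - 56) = b/(b^2 + 5*b - 14)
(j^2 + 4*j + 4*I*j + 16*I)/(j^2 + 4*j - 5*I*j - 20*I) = (j + 4*I)/(j - 5*I)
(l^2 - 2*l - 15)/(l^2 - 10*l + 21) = (l^2 - 2*l - 15)/(l^2 - 10*l + 21)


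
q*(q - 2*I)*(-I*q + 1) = -I*q^3 - q^2 - 2*I*q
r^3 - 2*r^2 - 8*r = r*(r - 4)*(r + 2)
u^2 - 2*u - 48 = (u - 8)*(u + 6)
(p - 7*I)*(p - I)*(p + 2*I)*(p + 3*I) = p^4 - 3*I*p^3 + 27*p^2 + 13*I*p + 42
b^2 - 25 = (b - 5)*(b + 5)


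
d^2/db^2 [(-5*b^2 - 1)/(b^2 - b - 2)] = 2*(-5*b^3 - 33*b^2 + 3*b - 23)/(b^6 - 3*b^5 - 3*b^4 + 11*b^3 + 6*b^2 - 12*b - 8)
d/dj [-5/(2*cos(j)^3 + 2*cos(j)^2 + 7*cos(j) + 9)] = 20*(6*sin(j)^2 - 4*cos(j) - 13)*sin(j)/(-4*sin(j)^2 + 17*cos(j) + cos(3*j) + 22)^2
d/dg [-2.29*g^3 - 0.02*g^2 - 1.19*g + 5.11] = -6.87*g^2 - 0.04*g - 1.19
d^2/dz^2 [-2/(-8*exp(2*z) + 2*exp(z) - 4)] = ((1 - 16*exp(z))*(4*exp(2*z) - exp(z) + 2) + 2*(8*exp(z) - 1)^2*exp(z))*exp(z)/(4*exp(2*z) - exp(z) + 2)^3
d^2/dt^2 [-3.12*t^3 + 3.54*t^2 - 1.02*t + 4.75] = 7.08 - 18.72*t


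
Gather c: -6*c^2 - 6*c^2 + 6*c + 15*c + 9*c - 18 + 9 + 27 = -12*c^2 + 30*c + 18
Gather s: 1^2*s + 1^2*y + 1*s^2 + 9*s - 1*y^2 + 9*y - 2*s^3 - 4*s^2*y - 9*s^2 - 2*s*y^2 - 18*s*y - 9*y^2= -2*s^3 + s^2*(-4*y - 8) + s*(-2*y^2 - 18*y + 10) - 10*y^2 + 10*y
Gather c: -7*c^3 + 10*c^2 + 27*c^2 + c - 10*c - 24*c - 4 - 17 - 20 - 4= -7*c^3 + 37*c^2 - 33*c - 45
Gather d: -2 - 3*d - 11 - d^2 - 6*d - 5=-d^2 - 9*d - 18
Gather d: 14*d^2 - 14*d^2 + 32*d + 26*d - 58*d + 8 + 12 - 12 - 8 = 0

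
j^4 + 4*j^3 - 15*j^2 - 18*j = j*(j - 3)*(j + 1)*(j + 6)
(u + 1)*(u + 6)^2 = u^3 + 13*u^2 + 48*u + 36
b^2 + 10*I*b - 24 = (b + 4*I)*(b + 6*I)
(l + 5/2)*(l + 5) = l^2 + 15*l/2 + 25/2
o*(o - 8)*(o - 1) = o^3 - 9*o^2 + 8*o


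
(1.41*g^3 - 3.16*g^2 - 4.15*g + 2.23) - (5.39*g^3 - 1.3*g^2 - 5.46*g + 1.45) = -3.98*g^3 - 1.86*g^2 + 1.31*g + 0.78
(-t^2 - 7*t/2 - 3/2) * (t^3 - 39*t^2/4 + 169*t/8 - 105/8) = -t^5 + 25*t^4/4 + 23*t^3/2 - 739*t^2/16 + 57*t/4 + 315/16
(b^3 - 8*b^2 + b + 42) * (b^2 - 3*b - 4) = b^5 - 11*b^4 + 21*b^3 + 71*b^2 - 130*b - 168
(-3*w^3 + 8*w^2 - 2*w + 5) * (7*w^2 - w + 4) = -21*w^5 + 59*w^4 - 34*w^3 + 69*w^2 - 13*w + 20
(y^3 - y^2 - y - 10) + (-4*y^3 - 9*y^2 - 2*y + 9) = -3*y^3 - 10*y^2 - 3*y - 1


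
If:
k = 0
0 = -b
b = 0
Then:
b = 0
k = 0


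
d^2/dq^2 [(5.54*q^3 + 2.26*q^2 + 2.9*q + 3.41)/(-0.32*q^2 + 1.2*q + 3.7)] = (-31.40352*q^3 - 165.735744*q^2 - 467.80056*q - 54.02248)/(0.032768*q^6 - 0.36864*q^5 + 0.24576*q^4 + 6.7968*q^3 - 2.8416*q^2 - 49.284*q - 50.653)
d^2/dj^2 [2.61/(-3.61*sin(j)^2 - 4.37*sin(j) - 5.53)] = (136.055124*sin(j)^4 + 123.523731*sin(j)^3 - 362.656629*sin(j)^2 - 310.120983*sin(j) + 4.52260800000001)/(3.61*sin(j)^2 + 4.37*sin(j) + 5.53)^3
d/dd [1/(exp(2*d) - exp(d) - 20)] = (1 - 2*exp(d))*exp(d)/(-exp(2*d) + exp(d) + 20)^2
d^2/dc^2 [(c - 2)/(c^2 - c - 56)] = 2*(3*(1 - c)*(-c^2 + c + 56) - (c - 2)*(2*c - 1)^2)/(-c^2 + c + 56)^3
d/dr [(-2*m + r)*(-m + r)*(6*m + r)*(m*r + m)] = m*(12*m^3 - 32*m^2*r - 16*m^2 + 9*m*r^2 + 6*m*r + 4*r^3 + 3*r^2)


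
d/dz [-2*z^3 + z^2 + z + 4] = -6*z^2 + 2*z + 1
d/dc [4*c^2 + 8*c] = 8*c + 8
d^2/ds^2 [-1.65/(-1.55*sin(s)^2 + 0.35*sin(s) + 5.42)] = (15.8565*sin(s)^4 - 2.685375*sin(s)^3 + 31.863975*sin(s)^2 + 2.2407*sin(s) - 28.12755)/(-1.55*sin(s)^2 + 0.35*sin(s) + 5.42)^3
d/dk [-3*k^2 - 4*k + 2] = -6*k - 4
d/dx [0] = 0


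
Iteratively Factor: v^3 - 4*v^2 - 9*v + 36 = (v - 4)*(v^2 - 9) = (v - 4)*(v - 3)*(v + 3)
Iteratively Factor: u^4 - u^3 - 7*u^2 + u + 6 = (u + 2)*(u^3 - 3*u^2 - u + 3) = (u - 3)*(u + 2)*(u^2 - 1) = (u - 3)*(u + 1)*(u + 2)*(u - 1)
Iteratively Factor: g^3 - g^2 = (g)*(g^2 - g) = g*(g - 1)*(g)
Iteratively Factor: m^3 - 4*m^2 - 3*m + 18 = (m + 2)*(m^2 - 6*m + 9) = (m - 3)*(m + 2)*(m - 3)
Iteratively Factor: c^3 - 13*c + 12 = (c + 4)*(c^2 - 4*c + 3) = (c - 1)*(c + 4)*(c - 3)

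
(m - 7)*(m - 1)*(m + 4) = m^3 - 4*m^2 - 25*m + 28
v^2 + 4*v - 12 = (v - 2)*(v + 6)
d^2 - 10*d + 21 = (d - 7)*(d - 3)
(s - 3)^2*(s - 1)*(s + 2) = s^4 - 5*s^3 + s^2 + 21*s - 18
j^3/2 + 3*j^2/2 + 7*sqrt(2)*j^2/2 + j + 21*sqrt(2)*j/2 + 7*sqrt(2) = (j/2 + 1)*(j + 1)*(j + 7*sqrt(2))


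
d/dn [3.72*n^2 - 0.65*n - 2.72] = 7.44*n - 0.65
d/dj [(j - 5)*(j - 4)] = 2*j - 9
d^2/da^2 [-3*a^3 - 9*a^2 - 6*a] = -18*a - 18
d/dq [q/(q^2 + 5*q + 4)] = (4 - q^2)/(q^4 + 10*q^3 + 33*q^2 + 40*q + 16)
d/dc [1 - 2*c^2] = -4*c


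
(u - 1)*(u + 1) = u^2 - 1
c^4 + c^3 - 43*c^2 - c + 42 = (c - 6)*(c - 1)*(c + 1)*(c + 7)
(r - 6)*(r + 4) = r^2 - 2*r - 24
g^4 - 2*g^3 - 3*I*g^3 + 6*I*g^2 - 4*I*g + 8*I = (g - 2)*(g - 2*I)^2*(g + I)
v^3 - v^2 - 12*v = v*(v - 4)*(v + 3)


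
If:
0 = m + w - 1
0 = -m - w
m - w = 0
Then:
No Solution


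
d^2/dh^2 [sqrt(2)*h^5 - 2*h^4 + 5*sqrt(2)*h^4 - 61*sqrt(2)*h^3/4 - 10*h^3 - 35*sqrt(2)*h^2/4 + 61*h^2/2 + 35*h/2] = 20*sqrt(2)*h^3 - 24*h^2 + 60*sqrt(2)*h^2 - 183*sqrt(2)*h/2 - 60*h - 35*sqrt(2)/2 + 61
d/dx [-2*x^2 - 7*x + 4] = -4*x - 7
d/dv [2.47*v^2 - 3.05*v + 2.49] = 4.94*v - 3.05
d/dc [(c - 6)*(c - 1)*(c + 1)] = 3*c^2 - 12*c - 1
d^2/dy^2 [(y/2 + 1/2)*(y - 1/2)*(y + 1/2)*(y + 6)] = 6*y^2 + 21*y + 23/4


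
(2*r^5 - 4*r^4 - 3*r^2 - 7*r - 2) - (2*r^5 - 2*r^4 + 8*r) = -2*r^4 - 3*r^2 - 15*r - 2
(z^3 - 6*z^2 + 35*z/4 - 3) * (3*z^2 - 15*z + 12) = 3*z^5 - 33*z^4 + 513*z^3/4 - 849*z^2/4 + 150*z - 36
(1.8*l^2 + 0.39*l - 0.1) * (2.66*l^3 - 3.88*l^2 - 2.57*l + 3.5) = 4.788*l^5 - 5.9466*l^4 - 6.4052*l^3 + 5.6857*l^2 + 1.622*l - 0.35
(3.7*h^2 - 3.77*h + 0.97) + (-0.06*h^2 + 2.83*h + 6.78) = 3.64*h^2 - 0.94*h + 7.75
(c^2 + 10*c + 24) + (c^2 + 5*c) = 2*c^2 + 15*c + 24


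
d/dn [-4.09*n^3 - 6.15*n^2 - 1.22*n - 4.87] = -12.27*n^2 - 12.3*n - 1.22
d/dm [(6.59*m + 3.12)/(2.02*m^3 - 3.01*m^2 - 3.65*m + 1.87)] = (-26.6236*m^3 + 0.928699999999996*m^2 + 18.7824*m + 23.7113)/(4.0804*m^6 - 12.1604*m^5 - 5.6859*m^4 + 29.5278*m^3 + 2.0651*m^2 - 13.651*m + 3.4969)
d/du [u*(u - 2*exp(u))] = -2*u*exp(u) + 2*u - 2*exp(u)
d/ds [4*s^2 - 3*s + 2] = 8*s - 3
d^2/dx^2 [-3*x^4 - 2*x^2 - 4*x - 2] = -36*x^2 - 4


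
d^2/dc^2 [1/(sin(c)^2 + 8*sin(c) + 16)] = 2*(4*sin(c) + cos(2*c) + 2)/(sin(c) + 4)^4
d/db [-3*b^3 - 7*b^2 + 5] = b*(-9*b - 14)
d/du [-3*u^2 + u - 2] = 1 - 6*u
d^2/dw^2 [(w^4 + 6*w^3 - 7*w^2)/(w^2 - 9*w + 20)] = 2*(w^6 - 27*w^5 + 303*w^4 - 1137*w^3 - 420*w^2 + 7200*w - 2800)/(w^6 - 27*w^5 + 303*w^4 - 1809*w^3 + 6060*w^2 - 10800*w + 8000)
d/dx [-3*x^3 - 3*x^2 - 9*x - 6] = -9*x^2 - 6*x - 9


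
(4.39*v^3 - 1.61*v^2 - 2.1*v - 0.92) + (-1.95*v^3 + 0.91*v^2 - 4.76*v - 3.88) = 2.44*v^3 - 0.7*v^2 - 6.86*v - 4.8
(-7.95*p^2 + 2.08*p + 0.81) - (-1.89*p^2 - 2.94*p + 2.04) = -6.06*p^2 + 5.02*p - 1.23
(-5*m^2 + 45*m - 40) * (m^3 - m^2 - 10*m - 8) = -5*m^5 + 50*m^4 - 35*m^3 - 370*m^2 + 40*m + 320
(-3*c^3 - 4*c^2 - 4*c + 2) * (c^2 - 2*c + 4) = -3*c^5 + 2*c^4 - 8*c^3 - 6*c^2 - 20*c + 8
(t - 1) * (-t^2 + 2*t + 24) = -t^3 + 3*t^2 + 22*t - 24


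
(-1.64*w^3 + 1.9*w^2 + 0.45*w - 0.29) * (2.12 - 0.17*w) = 0.2788*w^4 - 3.7998*w^3 + 3.9515*w^2 + 1.0033*w - 0.6148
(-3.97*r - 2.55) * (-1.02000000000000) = 4.0494*r + 2.601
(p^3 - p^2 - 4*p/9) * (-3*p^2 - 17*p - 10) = -3*p^5 - 14*p^4 + 25*p^3/3 + 158*p^2/9 + 40*p/9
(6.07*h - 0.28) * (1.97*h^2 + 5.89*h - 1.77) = 11.9579*h^3 + 35.2007*h^2 - 12.3931*h + 0.4956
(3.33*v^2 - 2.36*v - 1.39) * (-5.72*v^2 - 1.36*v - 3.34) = -19.0476*v^4 + 8.9704*v^3 + 0.0381999999999998*v^2 + 9.7728*v + 4.6426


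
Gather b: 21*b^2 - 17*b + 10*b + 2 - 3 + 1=21*b^2 - 7*b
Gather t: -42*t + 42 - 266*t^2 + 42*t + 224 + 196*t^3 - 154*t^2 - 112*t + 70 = 196*t^3 - 420*t^2 - 112*t + 336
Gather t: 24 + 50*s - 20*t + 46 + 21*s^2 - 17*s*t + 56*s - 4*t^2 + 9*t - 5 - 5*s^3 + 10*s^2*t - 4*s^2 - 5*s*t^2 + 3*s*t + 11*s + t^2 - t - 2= -5*s^3 + 17*s^2 + 117*s + t^2*(-5*s - 3) + t*(10*s^2 - 14*s - 12) + 63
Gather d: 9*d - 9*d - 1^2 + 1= 0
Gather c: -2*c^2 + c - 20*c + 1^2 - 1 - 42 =-2*c^2 - 19*c - 42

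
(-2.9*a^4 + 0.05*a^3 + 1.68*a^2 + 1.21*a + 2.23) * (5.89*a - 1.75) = -17.081*a^5 + 5.3695*a^4 + 9.8077*a^3 + 4.1869*a^2 + 11.0172*a - 3.9025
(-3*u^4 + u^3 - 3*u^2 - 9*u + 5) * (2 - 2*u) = 6*u^5 - 8*u^4 + 8*u^3 + 12*u^2 - 28*u + 10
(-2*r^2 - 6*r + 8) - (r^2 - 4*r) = -3*r^2 - 2*r + 8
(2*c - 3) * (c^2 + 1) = 2*c^3 - 3*c^2 + 2*c - 3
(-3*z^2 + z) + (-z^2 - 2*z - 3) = -4*z^2 - z - 3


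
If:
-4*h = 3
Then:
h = -3/4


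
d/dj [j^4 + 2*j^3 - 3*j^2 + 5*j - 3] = 4*j^3 + 6*j^2 - 6*j + 5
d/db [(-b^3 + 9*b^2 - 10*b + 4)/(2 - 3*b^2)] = (3*b^4 - 36*b^2 + 60*b - 20)/(9*b^4 - 12*b^2 + 4)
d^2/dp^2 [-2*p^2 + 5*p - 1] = -4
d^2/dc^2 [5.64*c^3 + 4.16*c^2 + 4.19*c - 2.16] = 33.84*c + 8.32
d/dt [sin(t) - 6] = cos(t)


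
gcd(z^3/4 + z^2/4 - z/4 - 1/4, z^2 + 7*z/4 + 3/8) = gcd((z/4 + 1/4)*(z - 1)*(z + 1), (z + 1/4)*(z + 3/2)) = 1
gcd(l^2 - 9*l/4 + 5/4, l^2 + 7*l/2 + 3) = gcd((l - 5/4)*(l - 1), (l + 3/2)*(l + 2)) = 1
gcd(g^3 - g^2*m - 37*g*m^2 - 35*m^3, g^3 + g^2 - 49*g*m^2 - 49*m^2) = g - 7*m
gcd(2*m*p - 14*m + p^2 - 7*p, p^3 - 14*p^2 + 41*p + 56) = p - 7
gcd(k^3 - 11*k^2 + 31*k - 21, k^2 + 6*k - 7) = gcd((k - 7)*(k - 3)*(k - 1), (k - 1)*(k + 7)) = k - 1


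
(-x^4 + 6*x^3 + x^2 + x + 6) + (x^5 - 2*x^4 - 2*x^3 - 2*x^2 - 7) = x^5 - 3*x^4 + 4*x^3 - x^2 + x - 1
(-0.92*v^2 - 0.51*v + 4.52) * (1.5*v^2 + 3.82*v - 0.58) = -1.38*v^4 - 4.2794*v^3 + 5.3654*v^2 + 17.5622*v - 2.6216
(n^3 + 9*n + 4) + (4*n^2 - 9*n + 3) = n^3 + 4*n^2 + 7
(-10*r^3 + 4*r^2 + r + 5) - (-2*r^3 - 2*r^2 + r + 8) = -8*r^3 + 6*r^2 - 3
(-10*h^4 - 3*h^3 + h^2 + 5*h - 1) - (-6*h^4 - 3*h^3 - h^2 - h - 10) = -4*h^4 + 2*h^2 + 6*h + 9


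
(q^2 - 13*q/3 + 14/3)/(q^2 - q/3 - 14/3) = (q - 2)/(q + 2)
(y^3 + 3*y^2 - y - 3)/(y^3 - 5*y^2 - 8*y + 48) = (y^2 - 1)/(y^2 - 8*y + 16)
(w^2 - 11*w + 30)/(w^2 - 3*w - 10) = (w - 6)/(w + 2)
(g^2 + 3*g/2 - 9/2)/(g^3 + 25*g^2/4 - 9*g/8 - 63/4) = 4*(g + 3)/(4*g^2 + 31*g + 42)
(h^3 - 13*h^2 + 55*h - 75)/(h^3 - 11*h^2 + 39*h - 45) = (h - 5)/(h - 3)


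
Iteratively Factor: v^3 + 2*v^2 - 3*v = (v - 1)*(v^2 + 3*v) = v*(v - 1)*(v + 3)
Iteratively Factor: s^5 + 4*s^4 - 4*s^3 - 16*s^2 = (s + 2)*(s^4 + 2*s^3 - 8*s^2) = s*(s + 2)*(s^3 + 2*s^2 - 8*s) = s*(s - 2)*(s + 2)*(s^2 + 4*s) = s^2*(s - 2)*(s + 2)*(s + 4)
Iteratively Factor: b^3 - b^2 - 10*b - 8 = (b + 2)*(b^2 - 3*b - 4) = (b - 4)*(b + 2)*(b + 1)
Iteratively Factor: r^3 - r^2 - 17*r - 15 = (r + 3)*(r^2 - 4*r - 5) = (r - 5)*(r + 3)*(r + 1)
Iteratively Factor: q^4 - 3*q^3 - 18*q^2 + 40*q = (q - 5)*(q^3 + 2*q^2 - 8*q) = q*(q - 5)*(q^2 + 2*q - 8) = q*(q - 5)*(q + 4)*(q - 2)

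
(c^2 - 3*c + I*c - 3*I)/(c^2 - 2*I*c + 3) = (c - 3)/(c - 3*I)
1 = 1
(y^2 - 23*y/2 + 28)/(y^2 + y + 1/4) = 2*(2*y^2 - 23*y + 56)/(4*y^2 + 4*y + 1)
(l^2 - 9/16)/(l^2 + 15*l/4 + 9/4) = (l - 3/4)/(l + 3)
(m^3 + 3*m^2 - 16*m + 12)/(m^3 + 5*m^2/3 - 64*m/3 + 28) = 3*(m - 1)/(3*m - 7)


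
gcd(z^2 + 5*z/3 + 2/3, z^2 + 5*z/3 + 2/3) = z^2 + 5*z/3 + 2/3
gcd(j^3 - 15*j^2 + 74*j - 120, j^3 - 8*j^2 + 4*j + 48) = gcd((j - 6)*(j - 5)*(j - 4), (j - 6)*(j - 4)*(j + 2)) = j^2 - 10*j + 24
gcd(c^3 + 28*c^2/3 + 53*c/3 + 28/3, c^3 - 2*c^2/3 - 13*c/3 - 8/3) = c + 1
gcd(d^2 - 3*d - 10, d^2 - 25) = d - 5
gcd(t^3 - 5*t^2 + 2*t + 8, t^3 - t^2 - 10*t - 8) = t^2 - 3*t - 4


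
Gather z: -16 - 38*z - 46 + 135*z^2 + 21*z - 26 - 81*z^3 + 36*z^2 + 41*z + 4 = -81*z^3 + 171*z^2 + 24*z - 84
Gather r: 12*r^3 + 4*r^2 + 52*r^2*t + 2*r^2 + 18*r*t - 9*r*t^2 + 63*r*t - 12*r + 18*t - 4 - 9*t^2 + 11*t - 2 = 12*r^3 + r^2*(52*t + 6) + r*(-9*t^2 + 81*t - 12) - 9*t^2 + 29*t - 6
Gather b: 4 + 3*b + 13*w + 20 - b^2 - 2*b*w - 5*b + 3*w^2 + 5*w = -b^2 + b*(-2*w - 2) + 3*w^2 + 18*w + 24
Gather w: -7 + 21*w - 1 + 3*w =24*w - 8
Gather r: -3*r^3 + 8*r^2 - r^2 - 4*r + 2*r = -3*r^3 + 7*r^2 - 2*r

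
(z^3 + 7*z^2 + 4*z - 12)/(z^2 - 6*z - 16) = (z^2 + 5*z - 6)/(z - 8)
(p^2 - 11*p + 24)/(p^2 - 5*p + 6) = (p - 8)/(p - 2)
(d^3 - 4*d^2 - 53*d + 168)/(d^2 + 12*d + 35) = (d^2 - 11*d + 24)/(d + 5)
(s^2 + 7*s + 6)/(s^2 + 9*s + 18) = (s + 1)/(s + 3)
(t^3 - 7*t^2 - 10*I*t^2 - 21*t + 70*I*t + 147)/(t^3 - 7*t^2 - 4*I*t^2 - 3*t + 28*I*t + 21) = (t - 7*I)/(t - I)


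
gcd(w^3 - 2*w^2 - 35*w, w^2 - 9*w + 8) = 1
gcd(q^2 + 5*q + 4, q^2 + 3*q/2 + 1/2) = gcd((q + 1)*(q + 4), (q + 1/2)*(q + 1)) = q + 1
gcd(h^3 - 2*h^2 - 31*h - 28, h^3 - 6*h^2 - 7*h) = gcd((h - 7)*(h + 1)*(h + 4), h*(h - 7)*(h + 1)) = h^2 - 6*h - 7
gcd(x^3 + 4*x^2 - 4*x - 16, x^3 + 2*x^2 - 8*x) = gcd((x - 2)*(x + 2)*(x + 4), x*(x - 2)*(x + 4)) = x^2 + 2*x - 8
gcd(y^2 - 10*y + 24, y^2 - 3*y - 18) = y - 6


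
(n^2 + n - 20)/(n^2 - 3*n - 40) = (n - 4)/(n - 8)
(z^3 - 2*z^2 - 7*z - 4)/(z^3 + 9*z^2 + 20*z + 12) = (z^2 - 3*z - 4)/(z^2 + 8*z + 12)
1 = 1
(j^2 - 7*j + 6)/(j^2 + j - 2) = (j - 6)/(j + 2)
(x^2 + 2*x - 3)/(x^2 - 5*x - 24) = (x - 1)/(x - 8)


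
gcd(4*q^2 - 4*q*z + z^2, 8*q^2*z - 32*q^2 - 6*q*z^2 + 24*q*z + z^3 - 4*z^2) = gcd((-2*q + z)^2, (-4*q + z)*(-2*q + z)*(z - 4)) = -2*q + z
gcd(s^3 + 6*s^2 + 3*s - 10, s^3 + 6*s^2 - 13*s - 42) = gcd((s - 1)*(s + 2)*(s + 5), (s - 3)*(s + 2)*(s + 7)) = s + 2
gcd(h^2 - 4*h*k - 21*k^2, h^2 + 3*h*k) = h + 3*k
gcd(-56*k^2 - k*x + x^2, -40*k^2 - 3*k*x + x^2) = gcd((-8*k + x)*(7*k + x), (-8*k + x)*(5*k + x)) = -8*k + x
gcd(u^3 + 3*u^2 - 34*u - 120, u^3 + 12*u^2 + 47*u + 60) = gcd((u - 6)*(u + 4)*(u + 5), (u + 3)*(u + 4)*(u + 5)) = u^2 + 9*u + 20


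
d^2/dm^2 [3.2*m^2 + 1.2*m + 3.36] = 6.40000000000000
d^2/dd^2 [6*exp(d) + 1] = 6*exp(d)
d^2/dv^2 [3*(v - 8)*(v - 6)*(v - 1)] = 18*v - 90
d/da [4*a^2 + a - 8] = 8*a + 1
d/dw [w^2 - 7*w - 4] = 2*w - 7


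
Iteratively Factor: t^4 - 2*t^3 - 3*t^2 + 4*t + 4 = (t - 2)*(t^3 - 3*t - 2) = (t - 2)^2*(t^2 + 2*t + 1) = (t - 2)^2*(t + 1)*(t + 1)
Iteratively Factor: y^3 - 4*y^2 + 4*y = (y - 2)*(y^2 - 2*y) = (y - 2)^2*(y)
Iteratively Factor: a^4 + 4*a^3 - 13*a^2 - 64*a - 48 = (a + 3)*(a^3 + a^2 - 16*a - 16) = (a + 1)*(a + 3)*(a^2 - 16) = (a + 1)*(a + 3)*(a + 4)*(a - 4)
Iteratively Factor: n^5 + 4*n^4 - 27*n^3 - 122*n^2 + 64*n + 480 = (n - 5)*(n^4 + 9*n^3 + 18*n^2 - 32*n - 96) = (n - 5)*(n + 4)*(n^3 + 5*n^2 - 2*n - 24) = (n - 5)*(n + 3)*(n + 4)*(n^2 + 2*n - 8) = (n - 5)*(n + 3)*(n + 4)^2*(n - 2)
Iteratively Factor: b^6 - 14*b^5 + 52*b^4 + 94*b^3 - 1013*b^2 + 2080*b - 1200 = (b - 4)*(b^5 - 10*b^4 + 12*b^3 + 142*b^2 - 445*b + 300) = (b - 5)*(b - 4)*(b^4 - 5*b^3 - 13*b^2 + 77*b - 60) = (b - 5)*(b - 4)*(b - 1)*(b^3 - 4*b^2 - 17*b + 60) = (b - 5)*(b - 4)*(b - 3)*(b - 1)*(b^2 - b - 20) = (b - 5)^2*(b - 4)*(b - 3)*(b - 1)*(b + 4)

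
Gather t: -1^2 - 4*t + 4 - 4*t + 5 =8 - 8*t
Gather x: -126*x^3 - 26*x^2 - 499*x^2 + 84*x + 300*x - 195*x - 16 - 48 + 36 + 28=-126*x^3 - 525*x^2 + 189*x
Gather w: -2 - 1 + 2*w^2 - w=2*w^2 - w - 3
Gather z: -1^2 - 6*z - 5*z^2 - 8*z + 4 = -5*z^2 - 14*z + 3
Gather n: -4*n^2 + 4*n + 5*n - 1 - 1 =-4*n^2 + 9*n - 2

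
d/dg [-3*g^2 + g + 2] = 1 - 6*g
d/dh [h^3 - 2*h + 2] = 3*h^2 - 2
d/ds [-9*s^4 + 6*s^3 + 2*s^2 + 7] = 2*s*(-18*s^2 + 9*s + 2)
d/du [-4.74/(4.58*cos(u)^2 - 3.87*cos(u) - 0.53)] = (18.3438 - 43.4184*cos(u))*sin(u)/(-4.58*cos(u)^2 + 3.87*cos(u) + 0.53)^2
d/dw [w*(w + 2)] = 2*w + 2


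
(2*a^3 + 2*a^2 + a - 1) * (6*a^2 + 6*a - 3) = 12*a^5 + 24*a^4 + 12*a^3 - 6*a^2 - 9*a + 3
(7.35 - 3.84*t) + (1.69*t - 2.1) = 5.25 - 2.15*t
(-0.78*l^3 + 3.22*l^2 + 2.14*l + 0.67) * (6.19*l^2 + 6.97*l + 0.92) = -4.8282*l^5 + 14.4952*l^4 + 34.9724*l^3 + 22.0255*l^2 + 6.6387*l + 0.6164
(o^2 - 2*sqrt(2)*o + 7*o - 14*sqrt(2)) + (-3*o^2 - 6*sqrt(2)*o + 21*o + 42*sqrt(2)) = -2*o^2 - 8*sqrt(2)*o + 28*o + 28*sqrt(2)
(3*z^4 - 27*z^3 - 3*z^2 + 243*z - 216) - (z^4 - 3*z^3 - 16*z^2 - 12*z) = 2*z^4 - 24*z^3 + 13*z^2 + 255*z - 216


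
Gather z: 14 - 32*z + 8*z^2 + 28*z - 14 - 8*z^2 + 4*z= 0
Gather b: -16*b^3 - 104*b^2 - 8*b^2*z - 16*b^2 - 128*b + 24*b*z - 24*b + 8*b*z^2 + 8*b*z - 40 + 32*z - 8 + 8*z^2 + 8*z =-16*b^3 + b^2*(-8*z - 120) + b*(8*z^2 + 32*z - 152) + 8*z^2 + 40*z - 48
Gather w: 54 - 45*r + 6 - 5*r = 60 - 50*r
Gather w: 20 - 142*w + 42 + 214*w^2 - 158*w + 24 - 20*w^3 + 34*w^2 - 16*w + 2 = -20*w^3 + 248*w^2 - 316*w + 88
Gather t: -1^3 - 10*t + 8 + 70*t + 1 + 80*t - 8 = 140*t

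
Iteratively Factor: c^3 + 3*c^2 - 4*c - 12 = (c + 3)*(c^2 - 4) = (c + 2)*(c + 3)*(c - 2)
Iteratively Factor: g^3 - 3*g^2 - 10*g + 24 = (g - 4)*(g^2 + g - 6) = (g - 4)*(g + 3)*(g - 2)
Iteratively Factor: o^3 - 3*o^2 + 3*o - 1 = (o - 1)*(o^2 - 2*o + 1) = (o - 1)^2*(o - 1)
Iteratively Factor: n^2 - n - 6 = (n - 3)*(n + 2)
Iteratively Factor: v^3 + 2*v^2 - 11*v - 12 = (v + 4)*(v^2 - 2*v - 3) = (v - 3)*(v + 4)*(v + 1)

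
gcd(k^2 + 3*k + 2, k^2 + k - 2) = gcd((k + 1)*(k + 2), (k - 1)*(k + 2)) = k + 2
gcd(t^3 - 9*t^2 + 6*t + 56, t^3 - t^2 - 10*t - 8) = t^2 - 2*t - 8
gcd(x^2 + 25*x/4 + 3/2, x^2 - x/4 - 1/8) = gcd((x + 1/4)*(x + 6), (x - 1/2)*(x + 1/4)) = x + 1/4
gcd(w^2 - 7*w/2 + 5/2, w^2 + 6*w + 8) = 1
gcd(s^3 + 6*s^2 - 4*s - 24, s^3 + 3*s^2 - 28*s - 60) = s^2 + 8*s + 12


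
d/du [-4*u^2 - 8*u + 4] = -8*u - 8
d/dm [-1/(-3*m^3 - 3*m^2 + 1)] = 3*m*(-3*m - 2)/(3*m^3 + 3*m^2 - 1)^2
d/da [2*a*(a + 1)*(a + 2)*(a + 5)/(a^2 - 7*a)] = 2*(2*a^3 - 13*a^2 - 112*a - 129)/(a^2 - 14*a + 49)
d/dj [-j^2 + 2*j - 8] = 2 - 2*j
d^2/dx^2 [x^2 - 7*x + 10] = 2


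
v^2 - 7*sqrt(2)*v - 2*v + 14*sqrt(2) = (v - 2)*(v - 7*sqrt(2))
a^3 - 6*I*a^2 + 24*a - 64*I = (a - 8*I)*(a - 2*I)*(a + 4*I)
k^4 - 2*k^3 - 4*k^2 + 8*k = k*(k - 2)^2*(k + 2)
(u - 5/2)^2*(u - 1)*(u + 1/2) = u^4 - 11*u^3/2 + 33*u^2/4 - 5*u/8 - 25/8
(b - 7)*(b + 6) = b^2 - b - 42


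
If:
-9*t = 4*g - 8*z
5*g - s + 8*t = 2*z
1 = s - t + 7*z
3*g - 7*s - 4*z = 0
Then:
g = -179/21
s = -95/21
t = 36/7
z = 32/21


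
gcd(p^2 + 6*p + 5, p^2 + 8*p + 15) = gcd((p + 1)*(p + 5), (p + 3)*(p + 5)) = p + 5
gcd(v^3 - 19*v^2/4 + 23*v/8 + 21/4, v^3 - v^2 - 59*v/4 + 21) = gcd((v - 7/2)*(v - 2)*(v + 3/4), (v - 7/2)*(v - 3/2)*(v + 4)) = v - 7/2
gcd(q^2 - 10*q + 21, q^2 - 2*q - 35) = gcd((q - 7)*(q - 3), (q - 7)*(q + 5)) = q - 7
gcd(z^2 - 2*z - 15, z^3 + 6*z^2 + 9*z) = z + 3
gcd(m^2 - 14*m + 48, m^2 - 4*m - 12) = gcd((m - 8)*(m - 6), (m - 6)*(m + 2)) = m - 6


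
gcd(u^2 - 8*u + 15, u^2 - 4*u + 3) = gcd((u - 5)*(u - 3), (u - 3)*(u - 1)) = u - 3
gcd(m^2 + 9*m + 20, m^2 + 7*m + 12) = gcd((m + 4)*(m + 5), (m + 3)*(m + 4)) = m + 4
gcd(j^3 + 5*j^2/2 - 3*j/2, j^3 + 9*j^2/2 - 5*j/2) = j^2 - j/2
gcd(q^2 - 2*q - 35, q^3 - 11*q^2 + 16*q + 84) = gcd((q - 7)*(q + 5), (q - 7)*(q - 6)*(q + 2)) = q - 7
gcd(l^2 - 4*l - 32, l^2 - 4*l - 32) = l^2 - 4*l - 32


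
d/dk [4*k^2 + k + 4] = 8*k + 1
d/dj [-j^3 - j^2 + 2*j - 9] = -3*j^2 - 2*j + 2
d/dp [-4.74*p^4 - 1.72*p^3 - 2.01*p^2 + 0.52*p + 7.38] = -18.96*p^3 - 5.16*p^2 - 4.02*p + 0.52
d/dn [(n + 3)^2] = 2*n + 6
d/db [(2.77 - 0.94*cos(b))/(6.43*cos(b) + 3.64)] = 21.2327*sin(b)/(6.43*cos(b) + 3.64)^2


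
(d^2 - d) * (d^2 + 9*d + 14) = d^4 + 8*d^3 + 5*d^2 - 14*d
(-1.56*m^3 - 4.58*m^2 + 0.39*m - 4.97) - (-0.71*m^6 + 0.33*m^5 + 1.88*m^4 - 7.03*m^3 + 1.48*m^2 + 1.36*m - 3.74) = 0.71*m^6 - 0.33*m^5 - 1.88*m^4 + 5.47*m^3 - 6.06*m^2 - 0.97*m - 1.23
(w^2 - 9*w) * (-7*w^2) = -7*w^4 + 63*w^3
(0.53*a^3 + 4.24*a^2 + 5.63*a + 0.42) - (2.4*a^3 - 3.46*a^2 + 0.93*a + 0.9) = -1.87*a^3 + 7.7*a^2 + 4.7*a - 0.48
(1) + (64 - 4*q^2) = 65 - 4*q^2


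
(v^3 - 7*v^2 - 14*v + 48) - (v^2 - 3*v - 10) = v^3 - 8*v^2 - 11*v + 58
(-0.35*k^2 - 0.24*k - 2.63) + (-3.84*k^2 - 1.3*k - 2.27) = -4.19*k^2 - 1.54*k - 4.9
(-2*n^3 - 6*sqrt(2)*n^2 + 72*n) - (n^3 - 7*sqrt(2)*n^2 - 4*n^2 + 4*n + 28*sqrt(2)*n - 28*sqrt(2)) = -3*n^3 + sqrt(2)*n^2 + 4*n^2 - 28*sqrt(2)*n + 68*n + 28*sqrt(2)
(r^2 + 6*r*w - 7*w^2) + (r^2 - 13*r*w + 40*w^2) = 2*r^2 - 7*r*w + 33*w^2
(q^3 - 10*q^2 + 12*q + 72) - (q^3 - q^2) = -9*q^2 + 12*q + 72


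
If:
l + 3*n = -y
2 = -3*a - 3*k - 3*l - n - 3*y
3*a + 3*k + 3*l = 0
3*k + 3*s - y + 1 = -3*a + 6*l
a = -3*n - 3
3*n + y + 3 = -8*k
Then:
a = -27/16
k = -7/48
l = 11/6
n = -7/16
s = 719/144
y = -25/48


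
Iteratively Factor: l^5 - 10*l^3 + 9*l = (l - 3)*(l^4 + 3*l^3 - l^2 - 3*l) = (l - 3)*(l - 1)*(l^3 + 4*l^2 + 3*l) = l*(l - 3)*(l - 1)*(l^2 + 4*l + 3) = l*(l - 3)*(l - 1)*(l + 1)*(l + 3)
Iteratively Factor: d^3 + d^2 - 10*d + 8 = (d + 4)*(d^2 - 3*d + 2) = (d - 1)*(d + 4)*(d - 2)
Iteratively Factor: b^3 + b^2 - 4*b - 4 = (b + 2)*(b^2 - b - 2) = (b + 1)*(b + 2)*(b - 2)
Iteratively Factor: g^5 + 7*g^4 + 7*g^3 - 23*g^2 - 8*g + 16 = (g + 1)*(g^4 + 6*g^3 + g^2 - 24*g + 16) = (g + 1)*(g + 4)*(g^3 + 2*g^2 - 7*g + 4) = (g - 1)*(g + 1)*(g + 4)*(g^2 + 3*g - 4) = (g - 1)*(g + 1)*(g + 4)^2*(g - 1)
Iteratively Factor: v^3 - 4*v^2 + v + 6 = (v - 2)*(v^2 - 2*v - 3) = (v - 2)*(v + 1)*(v - 3)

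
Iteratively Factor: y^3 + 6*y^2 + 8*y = (y)*(y^2 + 6*y + 8) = y*(y + 4)*(y + 2)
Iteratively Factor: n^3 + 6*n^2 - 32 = (n + 4)*(n^2 + 2*n - 8) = (n + 4)^2*(n - 2)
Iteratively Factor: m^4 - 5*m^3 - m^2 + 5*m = (m - 5)*(m^3 - m) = (m - 5)*(m - 1)*(m^2 + m) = m*(m - 5)*(m - 1)*(m + 1)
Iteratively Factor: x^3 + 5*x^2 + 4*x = (x)*(x^2 + 5*x + 4) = x*(x + 4)*(x + 1)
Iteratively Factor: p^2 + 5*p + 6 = (p + 3)*(p + 2)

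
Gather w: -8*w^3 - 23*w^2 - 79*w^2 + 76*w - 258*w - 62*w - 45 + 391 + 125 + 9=-8*w^3 - 102*w^2 - 244*w + 480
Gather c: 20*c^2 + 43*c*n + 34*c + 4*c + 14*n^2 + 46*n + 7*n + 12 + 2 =20*c^2 + c*(43*n + 38) + 14*n^2 + 53*n + 14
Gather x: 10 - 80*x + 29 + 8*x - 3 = 36 - 72*x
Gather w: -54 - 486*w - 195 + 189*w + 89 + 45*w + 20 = -252*w - 140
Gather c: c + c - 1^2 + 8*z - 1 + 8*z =2*c + 16*z - 2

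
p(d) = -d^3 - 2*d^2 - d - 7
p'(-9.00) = -208.00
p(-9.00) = 569.00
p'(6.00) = -133.00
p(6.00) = -301.00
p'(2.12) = -22.96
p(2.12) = -27.64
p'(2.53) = -30.32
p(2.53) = -38.53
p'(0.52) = -3.89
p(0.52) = -8.20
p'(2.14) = -23.30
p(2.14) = -28.10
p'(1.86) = -18.82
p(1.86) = -22.21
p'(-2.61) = -11.00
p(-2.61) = -0.23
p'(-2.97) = -15.58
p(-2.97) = 4.53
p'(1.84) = -18.52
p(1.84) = -21.84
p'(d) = -3*d^2 - 4*d - 1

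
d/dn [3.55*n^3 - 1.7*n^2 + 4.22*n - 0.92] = 10.65*n^2 - 3.4*n + 4.22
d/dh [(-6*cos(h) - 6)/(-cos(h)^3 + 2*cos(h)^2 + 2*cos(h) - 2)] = 48*(-5*cos(h) + cos(2*h) + cos(3*h) - 7)*sin(h)/(8*sin(h)^2 - 5*cos(h) + cos(3*h))^2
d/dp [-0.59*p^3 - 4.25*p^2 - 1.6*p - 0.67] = -1.77*p^2 - 8.5*p - 1.6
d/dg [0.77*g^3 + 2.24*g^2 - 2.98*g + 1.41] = 2.31*g^2 + 4.48*g - 2.98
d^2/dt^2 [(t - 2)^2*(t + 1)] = 6*t - 6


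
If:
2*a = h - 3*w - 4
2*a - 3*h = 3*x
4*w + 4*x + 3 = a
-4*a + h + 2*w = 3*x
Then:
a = -81/109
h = -65/109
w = -113/109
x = 11/109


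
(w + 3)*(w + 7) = w^2 + 10*w + 21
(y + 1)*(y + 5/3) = y^2 + 8*y/3 + 5/3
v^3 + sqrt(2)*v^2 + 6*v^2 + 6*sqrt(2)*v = v*(v + 6)*(v + sqrt(2))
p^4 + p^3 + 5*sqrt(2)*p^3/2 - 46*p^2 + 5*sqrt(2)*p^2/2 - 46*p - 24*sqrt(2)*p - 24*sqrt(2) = (p + 1)*(p - 4*sqrt(2))*(p + sqrt(2)/2)*(p + 6*sqrt(2))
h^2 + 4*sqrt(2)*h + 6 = (h + sqrt(2))*(h + 3*sqrt(2))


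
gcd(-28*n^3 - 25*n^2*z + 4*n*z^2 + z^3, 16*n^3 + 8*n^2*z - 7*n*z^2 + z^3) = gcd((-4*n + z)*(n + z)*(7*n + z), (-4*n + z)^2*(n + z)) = -4*n^2 - 3*n*z + z^2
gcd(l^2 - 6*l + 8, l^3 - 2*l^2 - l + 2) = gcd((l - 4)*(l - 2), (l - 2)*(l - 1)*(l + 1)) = l - 2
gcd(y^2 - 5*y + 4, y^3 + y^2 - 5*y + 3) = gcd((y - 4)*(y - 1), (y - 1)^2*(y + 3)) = y - 1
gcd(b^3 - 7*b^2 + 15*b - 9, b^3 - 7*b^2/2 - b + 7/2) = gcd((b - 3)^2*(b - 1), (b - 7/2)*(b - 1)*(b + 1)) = b - 1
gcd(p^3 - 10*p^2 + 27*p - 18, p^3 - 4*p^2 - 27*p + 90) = p^2 - 9*p + 18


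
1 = 1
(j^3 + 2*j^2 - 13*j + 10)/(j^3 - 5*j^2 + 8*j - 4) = (j + 5)/(j - 2)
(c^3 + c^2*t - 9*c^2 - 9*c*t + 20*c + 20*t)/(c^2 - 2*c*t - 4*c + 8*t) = (-c^2 - c*t + 5*c + 5*t)/(-c + 2*t)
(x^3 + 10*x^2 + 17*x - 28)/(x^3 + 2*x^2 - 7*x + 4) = (x + 7)/(x - 1)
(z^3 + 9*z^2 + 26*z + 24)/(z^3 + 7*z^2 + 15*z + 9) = (z^2 + 6*z + 8)/(z^2 + 4*z + 3)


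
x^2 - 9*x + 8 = (x - 8)*(x - 1)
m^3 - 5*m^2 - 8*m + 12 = (m - 6)*(m - 1)*(m + 2)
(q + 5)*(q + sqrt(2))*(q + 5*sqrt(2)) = q^3 + 5*q^2 + 6*sqrt(2)*q^2 + 10*q + 30*sqrt(2)*q + 50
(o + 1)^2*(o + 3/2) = o^3 + 7*o^2/2 + 4*o + 3/2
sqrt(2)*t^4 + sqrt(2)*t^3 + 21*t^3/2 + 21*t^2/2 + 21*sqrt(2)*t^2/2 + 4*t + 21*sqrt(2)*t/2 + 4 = (t + 1)*(t + sqrt(2))*(t + 4*sqrt(2))*(sqrt(2)*t + 1/2)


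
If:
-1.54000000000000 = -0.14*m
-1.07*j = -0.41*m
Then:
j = 4.21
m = 11.00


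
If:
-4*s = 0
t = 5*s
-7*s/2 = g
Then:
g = 0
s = 0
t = 0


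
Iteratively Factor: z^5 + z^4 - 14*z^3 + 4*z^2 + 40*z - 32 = (z - 1)*(z^4 + 2*z^3 - 12*z^2 - 8*z + 32) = (z - 2)*(z - 1)*(z^3 + 4*z^2 - 4*z - 16) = (z - 2)*(z - 1)*(z + 2)*(z^2 + 2*z - 8) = (z - 2)^2*(z - 1)*(z + 2)*(z + 4)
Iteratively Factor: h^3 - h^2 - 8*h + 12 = (h - 2)*(h^2 + h - 6) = (h - 2)*(h + 3)*(h - 2)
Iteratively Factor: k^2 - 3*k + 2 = (k - 2)*(k - 1)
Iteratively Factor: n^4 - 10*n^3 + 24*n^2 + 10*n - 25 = (n - 1)*(n^3 - 9*n^2 + 15*n + 25) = (n - 1)*(n + 1)*(n^2 - 10*n + 25) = (n - 5)*(n - 1)*(n + 1)*(n - 5)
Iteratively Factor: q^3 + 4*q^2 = (q)*(q^2 + 4*q) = q*(q + 4)*(q)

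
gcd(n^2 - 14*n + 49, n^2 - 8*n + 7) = n - 7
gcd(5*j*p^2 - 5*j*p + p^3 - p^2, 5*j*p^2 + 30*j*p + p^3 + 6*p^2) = 5*j*p + p^2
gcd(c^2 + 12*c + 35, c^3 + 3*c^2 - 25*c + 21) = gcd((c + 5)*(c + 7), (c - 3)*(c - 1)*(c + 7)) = c + 7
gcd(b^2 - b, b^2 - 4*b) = b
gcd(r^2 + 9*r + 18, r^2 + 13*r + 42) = r + 6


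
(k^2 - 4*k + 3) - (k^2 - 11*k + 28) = 7*k - 25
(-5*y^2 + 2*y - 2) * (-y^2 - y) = 5*y^4 + 3*y^3 + 2*y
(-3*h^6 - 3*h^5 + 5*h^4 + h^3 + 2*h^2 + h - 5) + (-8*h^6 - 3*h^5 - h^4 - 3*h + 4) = -11*h^6 - 6*h^5 + 4*h^4 + h^3 + 2*h^2 - 2*h - 1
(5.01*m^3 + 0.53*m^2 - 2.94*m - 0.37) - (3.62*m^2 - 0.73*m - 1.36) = 5.01*m^3 - 3.09*m^2 - 2.21*m + 0.99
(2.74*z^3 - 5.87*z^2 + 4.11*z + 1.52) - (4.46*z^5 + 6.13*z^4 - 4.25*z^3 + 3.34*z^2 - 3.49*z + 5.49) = -4.46*z^5 - 6.13*z^4 + 6.99*z^3 - 9.21*z^2 + 7.6*z - 3.97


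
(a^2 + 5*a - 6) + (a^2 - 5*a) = 2*a^2 - 6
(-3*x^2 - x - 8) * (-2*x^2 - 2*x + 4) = 6*x^4 + 8*x^3 + 6*x^2 + 12*x - 32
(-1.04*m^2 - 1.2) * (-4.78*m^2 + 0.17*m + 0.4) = 4.9712*m^4 - 0.1768*m^3 + 5.32*m^2 - 0.204*m - 0.48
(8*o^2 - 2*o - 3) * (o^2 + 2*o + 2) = 8*o^4 + 14*o^3 + 9*o^2 - 10*o - 6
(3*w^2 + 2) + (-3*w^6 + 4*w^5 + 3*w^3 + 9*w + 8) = -3*w^6 + 4*w^5 + 3*w^3 + 3*w^2 + 9*w + 10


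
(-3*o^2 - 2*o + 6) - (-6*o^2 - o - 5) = 3*o^2 - o + 11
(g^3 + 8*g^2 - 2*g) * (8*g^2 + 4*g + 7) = 8*g^5 + 68*g^4 + 23*g^3 + 48*g^2 - 14*g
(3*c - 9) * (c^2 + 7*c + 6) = 3*c^3 + 12*c^2 - 45*c - 54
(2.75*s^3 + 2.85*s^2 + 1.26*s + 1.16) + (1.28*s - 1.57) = 2.75*s^3 + 2.85*s^2 + 2.54*s - 0.41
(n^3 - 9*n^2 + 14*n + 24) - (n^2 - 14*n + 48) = n^3 - 10*n^2 + 28*n - 24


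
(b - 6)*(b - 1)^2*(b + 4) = b^4 - 4*b^3 - 19*b^2 + 46*b - 24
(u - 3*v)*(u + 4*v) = u^2 + u*v - 12*v^2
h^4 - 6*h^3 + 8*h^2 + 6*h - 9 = (h - 3)^2*(h - 1)*(h + 1)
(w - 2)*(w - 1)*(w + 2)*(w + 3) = w^4 + 2*w^3 - 7*w^2 - 8*w + 12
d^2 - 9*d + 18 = (d - 6)*(d - 3)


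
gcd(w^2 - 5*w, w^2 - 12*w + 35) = w - 5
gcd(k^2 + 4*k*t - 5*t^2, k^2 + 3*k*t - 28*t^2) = 1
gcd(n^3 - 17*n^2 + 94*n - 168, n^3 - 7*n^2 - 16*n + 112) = n^2 - 11*n + 28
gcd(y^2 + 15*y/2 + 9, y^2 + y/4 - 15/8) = y + 3/2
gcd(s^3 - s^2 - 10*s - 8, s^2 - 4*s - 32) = 1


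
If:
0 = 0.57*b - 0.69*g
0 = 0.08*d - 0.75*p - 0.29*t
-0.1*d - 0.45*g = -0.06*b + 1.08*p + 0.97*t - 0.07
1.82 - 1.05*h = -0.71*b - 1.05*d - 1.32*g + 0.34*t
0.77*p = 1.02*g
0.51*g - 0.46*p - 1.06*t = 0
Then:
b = 0.03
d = 0.29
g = 0.02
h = 2.07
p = 0.03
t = -0.00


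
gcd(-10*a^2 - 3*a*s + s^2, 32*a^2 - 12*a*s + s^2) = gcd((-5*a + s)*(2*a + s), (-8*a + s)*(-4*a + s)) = 1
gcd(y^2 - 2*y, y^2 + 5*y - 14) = y - 2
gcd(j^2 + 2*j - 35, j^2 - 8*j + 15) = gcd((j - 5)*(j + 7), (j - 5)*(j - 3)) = j - 5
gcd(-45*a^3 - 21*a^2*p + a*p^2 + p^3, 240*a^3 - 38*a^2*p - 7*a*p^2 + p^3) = -5*a + p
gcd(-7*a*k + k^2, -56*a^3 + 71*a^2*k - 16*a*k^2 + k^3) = 7*a - k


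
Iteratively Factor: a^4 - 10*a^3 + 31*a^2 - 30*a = (a - 5)*(a^3 - 5*a^2 + 6*a) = (a - 5)*(a - 3)*(a^2 - 2*a) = (a - 5)*(a - 3)*(a - 2)*(a)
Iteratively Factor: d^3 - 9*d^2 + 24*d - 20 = (d - 5)*(d^2 - 4*d + 4) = (d - 5)*(d - 2)*(d - 2)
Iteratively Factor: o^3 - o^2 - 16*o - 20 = (o - 5)*(o^2 + 4*o + 4) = (o - 5)*(o + 2)*(o + 2)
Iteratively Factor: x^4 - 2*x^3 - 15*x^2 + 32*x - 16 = (x - 4)*(x^3 + 2*x^2 - 7*x + 4) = (x - 4)*(x + 4)*(x^2 - 2*x + 1) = (x - 4)*(x - 1)*(x + 4)*(x - 1)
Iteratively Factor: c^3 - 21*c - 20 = (c - 5)*(c^2 + 5*c + 4) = (c - 5)*(c + 4)*(c + 1)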